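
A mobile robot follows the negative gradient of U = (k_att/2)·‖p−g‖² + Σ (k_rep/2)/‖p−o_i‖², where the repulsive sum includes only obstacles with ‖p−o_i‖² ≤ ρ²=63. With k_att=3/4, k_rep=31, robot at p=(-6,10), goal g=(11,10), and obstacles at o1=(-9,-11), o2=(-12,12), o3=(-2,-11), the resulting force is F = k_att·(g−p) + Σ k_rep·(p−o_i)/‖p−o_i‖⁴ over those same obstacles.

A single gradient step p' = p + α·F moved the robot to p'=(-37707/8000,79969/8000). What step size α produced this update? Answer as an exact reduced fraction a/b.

F_att = 3/4·(g−p) = 3/4·(17,0) = (12.7500,0.0000)
o1: d²=450 > ρ²=63 → inactive
o2: d²=40 ≤ ρ²=63; F_rep = 31·(6,-2)/40² = (0.1163,-0.0387)
o3: d²=457 > ρ²=63 → inactive
F = F_att + ΣF_rep = (12.8663,-0.0387)
Δp = p'−p = (1.2866,-0.0039); α = Δx/Fx = (10293/8000) / (10293/800) = 1/10
check: Δy/Fy = (-31/8000) / (-31/800) = 1/10 ✓

α = 1/10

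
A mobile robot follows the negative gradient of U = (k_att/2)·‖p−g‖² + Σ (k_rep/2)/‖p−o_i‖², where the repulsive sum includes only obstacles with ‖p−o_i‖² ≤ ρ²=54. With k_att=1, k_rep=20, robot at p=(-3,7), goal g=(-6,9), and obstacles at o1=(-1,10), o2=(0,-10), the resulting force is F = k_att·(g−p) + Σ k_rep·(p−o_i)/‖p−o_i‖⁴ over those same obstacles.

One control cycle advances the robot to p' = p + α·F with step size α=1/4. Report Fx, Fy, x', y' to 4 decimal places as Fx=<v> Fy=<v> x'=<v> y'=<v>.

Fx=-3.2367 Fy=1.6450 x'=-3.8092 y'=7.4112

F_att = 1·(g−p) = 1·(-3,2) = (-3.0000,2.0000)
o1: d²=13 ≤ ρ²=54; F_rep = 20·(-2,-3)/13² = (-0.2367,-0.3550)
o2: d²=298 > ρ²=54 → inactive
F = F_att + ΣF_rep = (-3.2367,1.6450)
p' = p + 1/4·F = (-3.8092,7.4112)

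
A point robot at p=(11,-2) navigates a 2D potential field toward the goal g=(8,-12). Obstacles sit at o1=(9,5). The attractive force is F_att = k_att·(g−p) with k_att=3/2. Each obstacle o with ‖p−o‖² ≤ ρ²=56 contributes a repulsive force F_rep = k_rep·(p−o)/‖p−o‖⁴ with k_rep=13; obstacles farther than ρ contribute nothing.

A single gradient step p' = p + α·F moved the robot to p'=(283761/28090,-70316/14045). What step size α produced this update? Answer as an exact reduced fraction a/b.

F_att = 3/2·(g−p) = 3/2·(-3,-10) = (-4.5000,-15.0000)
o1: d²=53 ≤ ρ²=56; F_rep = 13·(2,-7)/53² = (0.0093,-0.0324)
F = F_att + ΣF_rep = (-4.4907,-15.0324)
Δp = p'−p = (-0.8981,-3.0065); α = Δx/Fx = (-25229/28090) / (-25229/5618) = 1/5
check: Δy/Fy = (-42226/14045) / (-42226/2809) = 1/5 ✓

α = 1/5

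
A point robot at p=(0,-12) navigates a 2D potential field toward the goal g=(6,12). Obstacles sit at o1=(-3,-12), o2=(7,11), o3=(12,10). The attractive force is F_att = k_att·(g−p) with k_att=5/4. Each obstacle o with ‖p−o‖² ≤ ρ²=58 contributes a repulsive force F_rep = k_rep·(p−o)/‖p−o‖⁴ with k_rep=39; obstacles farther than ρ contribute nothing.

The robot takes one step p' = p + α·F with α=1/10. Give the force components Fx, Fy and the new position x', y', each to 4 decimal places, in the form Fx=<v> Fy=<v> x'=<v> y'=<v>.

F_att = 5/4·(g−p) = 5/4·(6,24) = (7.5000,30.0000)
o1: d²=9 ≤ ρ²=58; F_rep = 39·(3,0)/9² = (1.4444,0.0000)
o2: d²=578 > ρ²=58 → inactive
o3: d²=628 > ρ²=58 → inactive
F = F_att + ΣF_rep = (8.9444,30.0000)
p' = p + 1/10·F = (0.8944,-9.0000)

Fx=8.9444 Fy=30.0000 x'=0.8944 y'=-9.0000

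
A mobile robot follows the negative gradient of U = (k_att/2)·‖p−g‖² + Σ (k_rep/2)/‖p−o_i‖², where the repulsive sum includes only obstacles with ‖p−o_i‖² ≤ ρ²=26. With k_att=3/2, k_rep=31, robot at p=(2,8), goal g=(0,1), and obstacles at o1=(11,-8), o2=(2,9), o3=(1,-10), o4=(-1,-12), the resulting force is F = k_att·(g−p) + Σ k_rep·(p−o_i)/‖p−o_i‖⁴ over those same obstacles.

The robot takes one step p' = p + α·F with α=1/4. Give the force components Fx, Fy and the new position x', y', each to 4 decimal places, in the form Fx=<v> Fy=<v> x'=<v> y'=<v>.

F_att = 3/2·(g−p) = 3/2·(-2,-7) = (-3.0000,-10.5000)
o1: d²=337 > ρ²=26 → inactive
o2: d²=1 ≤ ρ²=26; F_rep = 31·(0,-1)/1² = (0.0000,-31.0000)
o3: d²=325 > ρ²=26 → inactive
o4: d²=409 > ρ²=26 → inactive
F = F_att + ΣF_rep = (-3.0000,-41.5000)
p' = p + 1/4·F = (1.2500,-2.3750)

Fx=-3.0000 Fy=-41.5000 x'=1.2500 y'=-2.3750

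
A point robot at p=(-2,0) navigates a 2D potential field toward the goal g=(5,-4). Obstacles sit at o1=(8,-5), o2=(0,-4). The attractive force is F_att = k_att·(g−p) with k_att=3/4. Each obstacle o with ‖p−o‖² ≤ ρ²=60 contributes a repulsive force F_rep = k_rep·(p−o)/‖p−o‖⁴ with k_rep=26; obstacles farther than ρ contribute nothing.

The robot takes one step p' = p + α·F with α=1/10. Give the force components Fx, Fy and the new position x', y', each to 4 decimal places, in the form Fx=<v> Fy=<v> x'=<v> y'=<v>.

F_att = 3/4·(g−p) = 3/4·(7,-4) = (5.2500,-3.0000)
o1: d²=125 > ρ²=60 → inactive
o2: d²=20 ≤ ρ²=60; F_rep = 26·(-2,4)/20² = (-0.1300,0.2600)
F = F_att + ΣF_rep = (5.1200,-2.7400)
p' = p + 1/10·F = (-1.4880,-0.2740)

Fx=5.1200 Fy=-2.7400 x'=-1.4880 y'=-0.2740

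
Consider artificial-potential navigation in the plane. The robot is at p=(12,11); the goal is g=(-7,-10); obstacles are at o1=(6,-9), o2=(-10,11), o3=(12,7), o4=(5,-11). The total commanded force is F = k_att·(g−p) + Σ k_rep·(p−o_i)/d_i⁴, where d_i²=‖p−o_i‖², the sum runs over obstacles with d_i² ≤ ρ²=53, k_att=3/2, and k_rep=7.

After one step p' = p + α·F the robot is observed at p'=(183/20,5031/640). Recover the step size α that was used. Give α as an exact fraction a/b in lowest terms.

F_att = 3/2·(g−p) = 3/2·(-19,-21) = (-28.5000,-31.5000)
o1: d²=436 > ρ²=53 → inactive
o2: d²=484 > ρ²=53 → inactive
o3: d²=16 ≤ ρ²=53; F_rep = 7·(0,4)/16² = (0.0000,0.1094)
o4: d²=533 > ρ²=53 → inactive
F = F_att + ΣF_rep = (-28.5000,-31.3906)
Δp = p'−p = (-2.8500,-3.1391); α = Δx/Fx = (-57/20) / (-57/2) = 1/10
check: Δy/Fy = (-2009/640) / (-2009/64) = 1/10 ✓

α = 1/10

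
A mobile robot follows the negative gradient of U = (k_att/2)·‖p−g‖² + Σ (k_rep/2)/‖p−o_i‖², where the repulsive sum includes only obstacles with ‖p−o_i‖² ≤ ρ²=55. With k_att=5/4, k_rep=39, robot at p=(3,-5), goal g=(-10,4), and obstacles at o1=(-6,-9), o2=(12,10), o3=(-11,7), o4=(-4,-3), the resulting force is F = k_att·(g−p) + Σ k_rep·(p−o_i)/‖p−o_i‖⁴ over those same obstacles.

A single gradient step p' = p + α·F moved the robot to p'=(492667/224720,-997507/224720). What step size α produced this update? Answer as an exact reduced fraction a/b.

α = 1/20

F_att = 5/4·(g−p) = 5/4·(-13,9) = (-16.2500,11.2500)
o1: d²=97 > ρ²=55 → inactive
o2: d²=306 > ρ²=55 → inactive
o3: d²=340 > ρ²=55 → inactive
o4: d²=53 ≤ ρ²=55; F_rep = 39·(7,-2)/53² = (0.0972,-0.0278)
F = F_att + ΣF_rep = (-16.1528,11.2222)
Δp = p'−p = (-0.8076,0.5611); α = Δx/Fx = (-181493/224720) / (-181493/11236) = 1/20
check: Δy/Fy = (126093/224720) / (126093/11236) = 1/20 ✓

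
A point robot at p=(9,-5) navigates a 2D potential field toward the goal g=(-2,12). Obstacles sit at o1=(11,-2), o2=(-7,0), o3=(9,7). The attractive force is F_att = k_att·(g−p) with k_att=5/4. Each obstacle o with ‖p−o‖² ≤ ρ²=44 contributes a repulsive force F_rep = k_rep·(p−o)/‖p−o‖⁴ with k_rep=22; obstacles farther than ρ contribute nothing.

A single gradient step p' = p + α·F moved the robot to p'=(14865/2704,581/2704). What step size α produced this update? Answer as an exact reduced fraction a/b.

α = 1/4

F_att = 5/4·(g−p) = 5/4·(-11,17) = (-13.7500,21.2500)
o1: d²=13 ≤ ρ²=44; F_rep = 22·(-2,-3)/13² = (-0.2604,-0.3905)
o2: d²=281 > ρ²=44 → inactive
o3: d²=144 > ρ²=44 → inactive
F = F_att + ΣF_rep = (-14.0104,20.8595)
Δp = p'−p = (-3.5026,5.2149); α = Δx/Fx = (-9471/2704) / (-9471/676) = 1/4
check: Δy/Fy = (14101/2704) / (14101/676) = 1/4 ✓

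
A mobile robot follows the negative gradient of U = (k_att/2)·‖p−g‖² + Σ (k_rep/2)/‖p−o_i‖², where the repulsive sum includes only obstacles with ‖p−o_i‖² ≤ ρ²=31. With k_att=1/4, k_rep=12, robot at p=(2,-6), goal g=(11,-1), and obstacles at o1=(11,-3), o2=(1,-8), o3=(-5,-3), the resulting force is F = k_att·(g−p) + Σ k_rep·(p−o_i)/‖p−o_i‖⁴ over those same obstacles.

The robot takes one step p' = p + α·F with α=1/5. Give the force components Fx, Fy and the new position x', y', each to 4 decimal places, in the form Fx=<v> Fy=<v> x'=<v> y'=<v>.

F_att = 1/4·(g−p) = 1/4·(9,5) = (2.2500,1.2500)
o1: d²=90 > ρ²=31 → inactive
o2: d²=5 ≤ ρ²=31; F_rep = 12·(1,2)/5² = (0.4800,0.9600)
o3: d²=58 > ρ²=31 → inactive
F = F_att + ΣF_rep = (2.7300,2.2100)
p' = p + 1/5·F = (2.5460,-5.5580)

Fx=2.7300 Fy=2.2100 x'=2.5460 y'=-5.5580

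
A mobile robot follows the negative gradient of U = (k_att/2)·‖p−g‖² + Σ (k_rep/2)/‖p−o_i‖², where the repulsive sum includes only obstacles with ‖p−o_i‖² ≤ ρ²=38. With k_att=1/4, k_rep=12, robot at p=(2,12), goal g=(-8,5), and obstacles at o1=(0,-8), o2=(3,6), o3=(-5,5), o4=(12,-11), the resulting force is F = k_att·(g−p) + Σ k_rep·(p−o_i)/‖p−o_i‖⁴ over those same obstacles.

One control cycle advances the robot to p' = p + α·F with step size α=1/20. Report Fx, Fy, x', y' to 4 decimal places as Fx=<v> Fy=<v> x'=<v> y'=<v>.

Fx=-2.5088 Fy=-1.6974 x'=1.8746 y'=11.9151

F_att = 1/4·(g−p) = 1/4·(-10,-7) = (-2.5000,-1.7500)
o1: d²=404 > ρ²=38 → inactive
o2: d²=37 ≤ ρ²=38; F_rep = 12·(-1,6)/37² = (-0.0088,0.0526)
o3: d²=98 > ρ²=38 → inactive
o4: d²=629 > ρ²=38 → inactive
F = F_att + ΣF_rep = (-2.5088,-1.6974)
p' = p + 1/20·F = (1.8746,11.9151)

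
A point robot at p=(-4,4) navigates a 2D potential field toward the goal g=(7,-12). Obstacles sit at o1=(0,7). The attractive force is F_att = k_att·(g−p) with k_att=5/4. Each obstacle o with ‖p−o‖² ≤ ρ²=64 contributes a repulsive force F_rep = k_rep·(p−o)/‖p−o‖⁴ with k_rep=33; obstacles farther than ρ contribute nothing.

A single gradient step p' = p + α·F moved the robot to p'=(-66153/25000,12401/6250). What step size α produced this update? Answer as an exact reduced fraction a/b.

F_att = 5/4·(g−p) = 5/4·(11,-16) = (13.7500,-20.0000)
o1: d²=25 ≤ ρ²=64; F_rep = 33·(-4,-3)/25² = (-0.2112,-0.1584)
F = F_att + ΣF_rep = (13.5388,-20.1584)
Δp = p'−p = (1.3539,-2.0158); α = Δx/Fx = (33847/25000) / (33847/2500) = 1/10
check: Δy/Fy = (-12599/6250) / (-12599/625) = 1/10 ✓

α = 1/10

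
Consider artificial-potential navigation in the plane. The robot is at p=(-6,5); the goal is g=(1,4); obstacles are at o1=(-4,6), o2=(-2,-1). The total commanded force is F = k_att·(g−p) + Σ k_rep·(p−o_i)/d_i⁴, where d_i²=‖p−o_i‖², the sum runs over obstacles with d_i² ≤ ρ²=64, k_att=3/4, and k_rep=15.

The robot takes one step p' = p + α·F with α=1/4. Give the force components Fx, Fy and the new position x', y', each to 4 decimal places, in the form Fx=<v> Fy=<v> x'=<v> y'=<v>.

Fx=4.0278 Fy=-1.3167 x'=-4.9930 y'=4.6708

F_att = 3/4·(g−p) = 3/4·(7,-1) = (5.2500,-0.7500)
o1: d²=5 ≤ ρ²=64; F_rep = 15·(-2,-1)/5² = (-1.2000,-0.6000)
o2: d²=52 ≤ ρ²=64; F_rep = 15·(-4,6)/52² = (-0.0222,0.0333)
F = F_att + ΣF_rep = (4.0278,-1.3167)
p' = p + 1/4·F = (-4.9930,4.6708)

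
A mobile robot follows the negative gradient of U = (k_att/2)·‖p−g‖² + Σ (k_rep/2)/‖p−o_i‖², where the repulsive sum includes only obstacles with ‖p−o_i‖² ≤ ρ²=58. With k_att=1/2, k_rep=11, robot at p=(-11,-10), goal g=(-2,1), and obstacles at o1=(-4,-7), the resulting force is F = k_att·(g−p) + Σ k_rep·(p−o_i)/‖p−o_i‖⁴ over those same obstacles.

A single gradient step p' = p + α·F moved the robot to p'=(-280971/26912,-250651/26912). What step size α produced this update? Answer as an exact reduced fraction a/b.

F_att = 1/2·(g−p) = 1/2·(9,11) = (4.5000,5.5000)
o1: d²=58 ≤ ρ²=58; F_rep = 11·(-7,-3)/58² = (-0.0229,-0.0098)
F = F_att + ΣF_rep = (4.4771,5.4902)
Δp = p'−p = (0.5596,0.6863); α = Δx/Fx = (15061/26912) / (15061/3364) = 1/8
check: Δy/Fy = (18469/26912) / (18469/3364) = 1/8 ✓

α = 1/8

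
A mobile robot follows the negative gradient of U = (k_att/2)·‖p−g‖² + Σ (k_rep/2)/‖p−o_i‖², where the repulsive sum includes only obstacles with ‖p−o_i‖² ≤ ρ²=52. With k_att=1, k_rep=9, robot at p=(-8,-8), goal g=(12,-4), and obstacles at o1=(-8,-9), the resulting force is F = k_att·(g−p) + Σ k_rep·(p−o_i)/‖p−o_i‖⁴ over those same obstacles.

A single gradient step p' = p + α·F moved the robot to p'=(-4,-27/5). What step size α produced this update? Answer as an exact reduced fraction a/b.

α = 1/5

F_att = 1·(g−p) = 1·(20,4) = (20.0000,4.0000)
o1: d²=1 ≤ ρ²=52; F_rep = 9·(0,1)/1² = (0.0000,9.0000)
F = F_att + ΣF_rep = (20.0000,13.0000)
Δp = p'−p = (4.0000,2.6000); α = Δx/Fx = (4) / (20) = 1/5
check: Δy/Fy = (13/5) / (13) = 1/5 ✓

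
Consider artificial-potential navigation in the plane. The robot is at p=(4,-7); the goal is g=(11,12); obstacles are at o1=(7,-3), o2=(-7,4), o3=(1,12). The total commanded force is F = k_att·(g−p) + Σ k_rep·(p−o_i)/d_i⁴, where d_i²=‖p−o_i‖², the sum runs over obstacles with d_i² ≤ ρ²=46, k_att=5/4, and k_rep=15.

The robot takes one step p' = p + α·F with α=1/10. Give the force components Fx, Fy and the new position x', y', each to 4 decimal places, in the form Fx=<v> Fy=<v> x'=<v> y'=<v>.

Fx=8.6780 Fy=23.6540 x'=4.8678 y'=-4.6346

F_att = 5/4·(g−p) = 5/4·(7,19) = (8.7500,23.7500)
o1: d²=25 ≤ ρ²=46; F_rep = 15·(-3,-4)/25² = (-0.0720,-0.0960)
o2: d²=242 > ρ²=46 → inactive
o3: d²=370 > ρ²=46 → inactive
F = F_att + ΣF_rep = (8.6780,23.6540)
p' = p + 1/10·F = (4.8678,-4.6346)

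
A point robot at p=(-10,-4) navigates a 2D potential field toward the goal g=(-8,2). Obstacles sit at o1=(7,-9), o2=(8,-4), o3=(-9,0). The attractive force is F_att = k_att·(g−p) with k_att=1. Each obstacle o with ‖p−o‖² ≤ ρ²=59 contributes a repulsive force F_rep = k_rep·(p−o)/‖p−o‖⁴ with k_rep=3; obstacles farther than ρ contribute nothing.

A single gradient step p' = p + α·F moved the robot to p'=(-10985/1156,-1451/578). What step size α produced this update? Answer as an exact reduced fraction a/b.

F_att = 1·(g−p) = 1·(2,6) = (2.0000,6.0000)
o1: d²=314 > ρ²=59 → inactive
o2: d²=324 > ρ²=59 → inactive
o3: d²=17 ≤ ρ²=59; F_rep = 3·(-1,-4)/17² = (-0.0104,-0.0415)
F = F_att + ΣF_rep = (1.9896,5.9585)
Δp = p'−p = (0.4974,1.4896); α = Δx/Fx = (575/1156) / (575/289) = 1/4
check: Δy/Fy = (861/578) / (1722/289) = 1/4 ✓

α = 1/4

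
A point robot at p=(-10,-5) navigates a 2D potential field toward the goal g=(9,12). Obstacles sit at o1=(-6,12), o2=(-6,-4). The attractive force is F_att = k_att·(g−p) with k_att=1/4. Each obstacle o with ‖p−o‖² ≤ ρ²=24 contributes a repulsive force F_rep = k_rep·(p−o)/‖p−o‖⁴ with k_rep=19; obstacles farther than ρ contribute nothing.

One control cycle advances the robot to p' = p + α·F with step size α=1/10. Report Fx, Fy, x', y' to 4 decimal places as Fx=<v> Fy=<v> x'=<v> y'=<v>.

F_att = 1/4·(g−p) = 1/4·(19,17) = (4.7500,4.2500)
o1: d²=305 > ρ²=24 → inactive
o2: d²=17 ≤ ρ²=24; F_rep = 19·(-4,-1)/17² = (-0.2630,-0.0657)
F = F_att + ΣF_rep = (4.4870,4.1843)
p' = p + 1/10·F = (-9.5513,-4.5816)

Fx=4.4870 Fy=4.1843 x'=-9.5513 y'=-4.5816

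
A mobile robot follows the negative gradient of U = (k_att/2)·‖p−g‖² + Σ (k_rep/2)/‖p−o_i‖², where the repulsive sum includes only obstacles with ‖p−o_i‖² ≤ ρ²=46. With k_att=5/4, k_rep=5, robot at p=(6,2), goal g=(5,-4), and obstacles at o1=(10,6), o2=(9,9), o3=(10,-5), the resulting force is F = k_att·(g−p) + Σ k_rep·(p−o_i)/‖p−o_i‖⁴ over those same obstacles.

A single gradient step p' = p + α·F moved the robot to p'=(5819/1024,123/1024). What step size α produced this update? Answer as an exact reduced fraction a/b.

F_att = 5/4·(g−p) = 5/4·(-1,-6) = (-1.2500,-7.5000)
o1: d²=32 ≤ ρ²=46; F_rep = 5·(-4,-4)/32² = (-0.0195,-0.0195)
o2: d²=58 > ρ²=46 → inactive
o3: d²=65 > ρ²=46 → inactive
F = F_att + ΣF_rep = (-1.2695,-7.5195)
Δp = p'−p = (-0.3174,-1.8799); α = Δx/Fx = (-325/1024) / (-325/256) = 1/4
check: Δy/Fy = (-1925/1024) / (-1925/256) = 1/4 ✓

α = 1/4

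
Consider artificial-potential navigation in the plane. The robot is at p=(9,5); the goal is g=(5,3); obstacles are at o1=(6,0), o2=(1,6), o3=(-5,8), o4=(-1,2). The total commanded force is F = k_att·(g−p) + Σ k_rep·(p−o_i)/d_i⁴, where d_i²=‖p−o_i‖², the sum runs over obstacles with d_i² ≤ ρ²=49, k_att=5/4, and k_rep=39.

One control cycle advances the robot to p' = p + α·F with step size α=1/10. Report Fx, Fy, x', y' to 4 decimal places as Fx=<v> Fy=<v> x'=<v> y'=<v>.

Fx=-4.8988 Fy=-2.3313 x'=8.5101 y'=4.7669

F_att = 5/4·(g−p) = 5/4·(-4,-2) = (-5.0000,-2.5000)
o1: d²=34 ≤ ρ²=49; F_rep = 39·(3,5)/34² = (0.1012,0.1687)
o2: d²=65 > ρ²=49 → inactive
o3: d²=205 > ρ²=49 → inactive
o4: d²=109 > ρ²=49 → inactive
F = F_att + ΣF_rep = (-4.8988,-2.3313)
p' = p + 1/10·F = (8.5101,4.7669)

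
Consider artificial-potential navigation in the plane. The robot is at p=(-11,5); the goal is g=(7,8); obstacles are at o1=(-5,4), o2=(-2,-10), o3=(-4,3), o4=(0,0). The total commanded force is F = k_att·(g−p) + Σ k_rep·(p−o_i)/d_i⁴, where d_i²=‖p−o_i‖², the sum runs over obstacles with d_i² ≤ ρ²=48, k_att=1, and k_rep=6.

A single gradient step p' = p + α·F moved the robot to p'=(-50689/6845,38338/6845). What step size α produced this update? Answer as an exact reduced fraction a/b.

α = 1/5

F_att = 1·(g−p) = 1·(18,3) = (18.0000,3.0000)
o1: d²=37 ≤ ρ²=48; F_rep = 6·(-6,1)/37² = (-0.0263,0.0044)
o2: d²=306 > ρ²=48 → inactive
o3: d²=53 > ρ²=48 → inactive
o4: d²=146 > ρ²=48 → inactive
F = F_att + ΣF_rep = (17.9737,3.0044)
Δp = p'−p = (3.5947,0.6009); α = Δx/Fx = (24606/6845) / (24606/1369) = 1/5
check: Δy/Fy = (4113/6845) / (4113/1369) = 1/5 ✓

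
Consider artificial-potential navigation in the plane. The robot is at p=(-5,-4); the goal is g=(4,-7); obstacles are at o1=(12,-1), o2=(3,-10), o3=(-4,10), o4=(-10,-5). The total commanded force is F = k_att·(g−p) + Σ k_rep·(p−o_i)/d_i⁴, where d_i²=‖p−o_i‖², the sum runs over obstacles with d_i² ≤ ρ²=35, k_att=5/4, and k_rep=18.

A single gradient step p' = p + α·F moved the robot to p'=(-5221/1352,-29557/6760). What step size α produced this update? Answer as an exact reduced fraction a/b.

F_att = 5/4·(g−p) = 5/4·(9,-3) = (11.2500,-3.7500)
o1: d²=298 > ρ²=35 → inactive
o2: d²=100 > ρ²=35 → inactive
o3: d²=197 > ρ²=35 → inactive
o4: d²=26 ≤ ρ²=35; F_rep = 18·(5,1)/26² = (0.1331,0.0266)
F = F_att + ΣF_rep = (11.3831,-3.7234)
Δp = p'−p = (1.1383,-0.3723); α = Δx/Fx = (1539/1352) / (7695/676) = 1/10
check: Δy/Fy = (-2517/6760) / (-2517/676) = 1/10 ✓

α = 1/10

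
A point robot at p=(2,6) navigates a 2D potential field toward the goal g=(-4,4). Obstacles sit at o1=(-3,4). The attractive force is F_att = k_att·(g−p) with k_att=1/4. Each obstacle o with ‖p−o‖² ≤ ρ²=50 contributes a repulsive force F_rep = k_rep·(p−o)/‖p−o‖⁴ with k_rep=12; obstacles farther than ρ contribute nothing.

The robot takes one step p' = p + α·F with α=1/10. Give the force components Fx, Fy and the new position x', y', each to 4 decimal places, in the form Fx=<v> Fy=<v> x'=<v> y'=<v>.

Fx=-1.4287 Fy=-0.4715 x'=1.8571 y'=5.9529

F_att = 1/4·(g−p) = 1/4·(-6,-2) = (-1.5000,-0.5000)
o1: d²=29 ≤ ρ²=50; F_rep = 12·(5,2)/29² = (0.0713,0.0285)
F = F_att + ΣF_rep = (-1.4287,-0.4715)
p' = p + 1/10·F = (1.8571,5.9529)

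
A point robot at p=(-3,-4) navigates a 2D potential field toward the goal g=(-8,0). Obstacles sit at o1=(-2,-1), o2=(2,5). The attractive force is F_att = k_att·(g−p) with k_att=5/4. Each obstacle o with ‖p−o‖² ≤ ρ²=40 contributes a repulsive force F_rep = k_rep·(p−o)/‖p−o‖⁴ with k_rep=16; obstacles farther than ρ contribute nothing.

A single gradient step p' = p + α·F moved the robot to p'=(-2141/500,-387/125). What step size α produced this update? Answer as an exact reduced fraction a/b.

α = 1/5

F_att = 5/4·(g−p) = 5/4·(-5,4) = (-6.2500,5.0000)
o1: d²=10 ≤ ρ²=40; F_rep = 16·(-1,-3)/10² = (-0.1600,-0.4800)
o2: d²=106 > ρ²=40 → inactive
F = F_att + ΣF_rep = (-6.4100,4.5200)
Δp = p'−p = (-1.2820,0.9040); α = Δx/Fx = (-641/500) / (-641/100) = 1/5
check: Δy/Fy = (113/125) / (113/25) = 1/5 ✓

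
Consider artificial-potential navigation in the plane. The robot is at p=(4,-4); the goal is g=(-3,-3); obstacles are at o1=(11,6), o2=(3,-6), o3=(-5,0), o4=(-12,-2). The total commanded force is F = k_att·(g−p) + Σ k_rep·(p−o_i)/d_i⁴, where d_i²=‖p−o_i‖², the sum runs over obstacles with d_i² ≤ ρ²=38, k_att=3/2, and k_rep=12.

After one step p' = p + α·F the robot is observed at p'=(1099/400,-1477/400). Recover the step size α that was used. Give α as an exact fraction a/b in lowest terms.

α = 1/8

F_att = 3/2·(g−p) = 3/2·(-7,1) = (-10.5000,1.5000)
o1: d²=149 > ρ²=38 → inactive
o2: d²=5 ≤ ρ²=38; F_rep = 12·(1,2)/5² = (0.4800,0.9600)
o3: d²=97 > ρ²=38 → inactive
o4: d²=260 > ρ²=38 → inactive
F = F_att + ΣF_rep = (-10.0200,2.4600)
Δp = p'−p = (-1.2525,0.3075); α = Δx/Fx = (-501/400) / (-501/50) = 1/8
check: Δy/Fy = (123/400) / (123/50) = 1/8 ✓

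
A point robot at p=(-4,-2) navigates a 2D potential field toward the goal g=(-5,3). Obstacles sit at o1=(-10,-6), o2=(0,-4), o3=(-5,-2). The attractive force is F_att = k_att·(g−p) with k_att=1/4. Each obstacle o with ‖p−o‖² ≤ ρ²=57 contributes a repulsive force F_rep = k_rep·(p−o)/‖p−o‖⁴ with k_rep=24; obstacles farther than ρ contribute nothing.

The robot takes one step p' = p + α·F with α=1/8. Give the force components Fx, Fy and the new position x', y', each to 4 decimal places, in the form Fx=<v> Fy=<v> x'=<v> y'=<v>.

F_att = 1/4·(g−p) = 1/4·(-1,5) = (-0.2500,1.2500)
o1: d²=52 ≤ ρ²=57; F_rep = 24·(6,4)/52² = (0.0533,0.0355)
o2: d²=20 ≤ ρ²=57; F_rep = 24·(-4,2)/20² = (-0.2400,0.1200)
o3: d²=1 ≤ ρ²=57; F_rep = 24·(1,0)/1² = (24.0000,0.0000)
F = F_att + ΣF_rep = (23.5633,1.4055)
p' = p + 1/8·F = (-1.0546,-1.8243)

Fx=23.5633 Fy=1.4055 x'=-1.0546 y'=-1.8243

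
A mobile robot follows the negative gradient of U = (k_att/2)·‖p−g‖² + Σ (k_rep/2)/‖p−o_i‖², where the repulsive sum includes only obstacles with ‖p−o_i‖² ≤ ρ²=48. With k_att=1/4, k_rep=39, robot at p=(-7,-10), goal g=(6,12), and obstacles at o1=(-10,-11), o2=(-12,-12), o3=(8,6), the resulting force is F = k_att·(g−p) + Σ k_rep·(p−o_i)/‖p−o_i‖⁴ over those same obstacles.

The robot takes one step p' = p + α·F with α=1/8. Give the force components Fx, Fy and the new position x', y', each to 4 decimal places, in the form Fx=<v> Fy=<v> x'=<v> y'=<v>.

Fx=4.6519 Fy=5.9827 x'=-6.4185 y'=-9.2522

F_att = 1/4·(g−p) = 1/4·(13,22) = (3.2500,5.5000)
o1: d²=10 ≤ ρ²=48; F_rep = 39·(3,1)/10² = (1.1700,0.3900)
o2: d²=29 ≤ ρ²=48; F_rep = 39·(5,2)/29² = (0.2319,0.0927)
o3: d²=481 > ρ²=48 → inactive
F = F_att + ΣF_rep = (4.6519,5.9827)
p' = p + 1/8·F = (-6.4185,-9.2522)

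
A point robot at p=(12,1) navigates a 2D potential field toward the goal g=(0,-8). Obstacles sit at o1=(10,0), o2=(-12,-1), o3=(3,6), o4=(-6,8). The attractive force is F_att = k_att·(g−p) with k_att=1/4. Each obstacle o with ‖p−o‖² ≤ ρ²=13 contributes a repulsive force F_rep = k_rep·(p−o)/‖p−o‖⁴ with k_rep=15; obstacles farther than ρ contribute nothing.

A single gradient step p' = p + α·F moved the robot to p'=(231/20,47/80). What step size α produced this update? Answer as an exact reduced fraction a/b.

α = 1/4

F_att = 1/4·(g−p) = 1/4·(-12,-9) = (-3.0000,-2.2500)
o1: d²=5 ≤ ρ²=13; F_rep = 15·(2,1)/5² = (1.2000,0.6000)
o2: d²=580 > ρ²=13 → inactive
o3: d²=106 > ρ²=13 → inactive
o4: d²=373 > ρ²=13 → inactive
F = F_att + ΣF_rep = (-1.8000,-1.6500)
Δp = p'−p = (-0.4500,-0.4125); α = Δx/Fx = (-9/20) / (-9/5) = 1/4
check: Δy/Fy = (-33/80) / (-33/20) = 1/4 ✓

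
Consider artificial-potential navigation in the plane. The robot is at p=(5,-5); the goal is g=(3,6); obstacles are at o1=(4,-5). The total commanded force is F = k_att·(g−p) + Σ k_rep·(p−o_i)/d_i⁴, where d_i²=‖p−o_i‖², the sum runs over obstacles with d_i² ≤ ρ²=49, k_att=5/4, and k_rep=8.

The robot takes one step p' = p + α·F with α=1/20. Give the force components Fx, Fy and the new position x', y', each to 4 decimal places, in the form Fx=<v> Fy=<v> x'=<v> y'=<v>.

Fx=5.5000 Fy=13.7500 x'=5.2750 y'=-4.3125

F_att = 5/4·(g−p) = 5/4·(-2,11) = (-2.5000,13.7500)
o1: d²=1 ≤ ρ²=49; F_rep = 8·(1,0)/1² = (8.0000,0.0000)
F = F_att + ΣF_rep = (5.5000,13.7500)
p' = p + 1/20·F = (5.2750,-4.3125)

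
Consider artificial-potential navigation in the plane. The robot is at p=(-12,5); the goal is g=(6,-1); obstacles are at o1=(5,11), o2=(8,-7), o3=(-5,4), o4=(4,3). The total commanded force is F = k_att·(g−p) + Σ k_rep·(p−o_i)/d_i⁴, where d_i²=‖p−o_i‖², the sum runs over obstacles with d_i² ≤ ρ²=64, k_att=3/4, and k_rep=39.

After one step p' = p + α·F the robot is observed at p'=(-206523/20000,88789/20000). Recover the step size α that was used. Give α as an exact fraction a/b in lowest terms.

α = 1/8

F_att = 3/4·(g−p) = 3/4·(18,-6) = (13.5000,-4.5000)
o1: d²=325 > ρ²=64 → inactive
o2: d²=544 > ρ²=64 → inactive
o3: d²=50 ≤ ρ²=64; F_rep = 39·(-7,1)/50² = (-0.1092,0.0156)
o4: d²=260 > ρ²=64 → inactive
F = F_att + ΣF_rep = (13.3908,-4.4844)
Δp = p'−p = (1.6739,-0.5605); α = Δx/Fx = (33477/20000) / (33477/2500) = 1/8
check: Δy/Fy = (-11211/20000) / (-11211/2500) = 1/8 ✓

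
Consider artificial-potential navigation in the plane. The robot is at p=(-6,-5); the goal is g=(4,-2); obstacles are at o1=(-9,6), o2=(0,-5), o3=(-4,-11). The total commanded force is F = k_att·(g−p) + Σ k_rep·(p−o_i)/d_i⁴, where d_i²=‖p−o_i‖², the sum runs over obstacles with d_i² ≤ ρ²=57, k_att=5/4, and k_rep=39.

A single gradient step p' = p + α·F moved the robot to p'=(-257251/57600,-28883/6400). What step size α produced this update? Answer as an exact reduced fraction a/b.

F_att = 5/4·(g−p) = 5/4·(10,3) = (12.5000,3.7500)
o1: d²=130 > ρ²=57 → inactive
o2: d²=36 ≤ ρ²=57; F_rep = 39·(-6,0)/36² = (-0.1806,0.0000)
o3: d²=40 ≤ ρ²=57; F_rep = 39·(-2,6)/40² = (-0.0488,0.1462)
F = F_att + ΣF_rep = (12.2707,3.8963)
Δp = p'−p = (1.5338,0.4870); α = Δx/Fx = (88349/57600) / (88349/7200) = 1/8
check: Δy/Fy = (3117/6400) / (3117/800) = 1/8 ✓

α = 1/8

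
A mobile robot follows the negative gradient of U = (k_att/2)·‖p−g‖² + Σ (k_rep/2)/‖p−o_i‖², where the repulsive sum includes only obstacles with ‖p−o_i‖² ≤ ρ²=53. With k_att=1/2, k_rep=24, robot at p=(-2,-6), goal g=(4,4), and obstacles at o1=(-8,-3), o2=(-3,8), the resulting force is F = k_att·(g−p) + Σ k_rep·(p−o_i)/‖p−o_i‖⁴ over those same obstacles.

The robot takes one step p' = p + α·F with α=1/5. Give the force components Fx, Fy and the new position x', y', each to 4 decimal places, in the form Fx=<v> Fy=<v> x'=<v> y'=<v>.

Fx=3.0711 Fy=4.9644 x'=-1.3858 y'=-5.0071

F_att = 1/2·(g−p) = 1/2·(6,10) = (3.0000,5.0000)
o1: d²=45 ≤ ρ²=53; F_rep = 24·(6,-3)/45² = (0.0711,-0.0356)
o2: d²=197 > ρ²=53 → inactive
F = F_att + ΣF_rep = (3.0711,4.9644)
p' = p + 1/5·F = (-1.3858,-5.0071)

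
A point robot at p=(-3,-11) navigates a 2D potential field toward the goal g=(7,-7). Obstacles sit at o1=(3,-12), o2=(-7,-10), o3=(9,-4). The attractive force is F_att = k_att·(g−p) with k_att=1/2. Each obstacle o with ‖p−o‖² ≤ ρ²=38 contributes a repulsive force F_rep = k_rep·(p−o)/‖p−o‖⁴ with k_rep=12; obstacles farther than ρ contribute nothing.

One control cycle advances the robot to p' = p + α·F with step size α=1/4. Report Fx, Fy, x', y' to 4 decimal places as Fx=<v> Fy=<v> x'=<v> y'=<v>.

Fx=5.1135 Fy=1.9672 x'=-1.7216 y'=-10.5082

F_att = 1/2·(g−p) = 1/2·(10,4) = (5.0000,2.0000)
o1: d²=37 ≤ ρ²=38; F_rep = 12·(-6,1)/37² = (-0.0526,0.0088)
o2: d²=17 ≤ ρ²=38; F_rep = 12·(4,-1)/17² = (0.1661,-0.0415)
o3: d²=193 > ρ²=38 → inactive
F = F_att + ΣF_rep = (5.1135,1.9672)
p' = p + 1/4·F = (-1.7216,-10.5082)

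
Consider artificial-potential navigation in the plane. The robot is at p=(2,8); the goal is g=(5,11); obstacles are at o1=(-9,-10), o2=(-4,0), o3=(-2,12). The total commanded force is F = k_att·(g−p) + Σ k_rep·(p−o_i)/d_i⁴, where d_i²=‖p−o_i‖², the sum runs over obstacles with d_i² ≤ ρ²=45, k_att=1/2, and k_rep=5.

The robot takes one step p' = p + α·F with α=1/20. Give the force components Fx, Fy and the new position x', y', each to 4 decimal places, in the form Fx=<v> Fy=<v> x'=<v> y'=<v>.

Fx=1.5195 Fy=1.4805 x'=2.0760 y'=8.0740

F_att = 1/2·(g−p) = 1/2·(3,3) = (1.5000,1.5000)
o1: d²=445 > ρ²=45 → inactive
o2: d²=100 > ρ²=45 → inactive
o3: d²=32 ≤ ρ²=45; F_rep = 5·(4,-4)/32² = (0.0195,-0.0195)
F = F_att + ΣF_rep = (1.5195,1.4805)
p' = p + 1/20·F = (2.0760,8.0740)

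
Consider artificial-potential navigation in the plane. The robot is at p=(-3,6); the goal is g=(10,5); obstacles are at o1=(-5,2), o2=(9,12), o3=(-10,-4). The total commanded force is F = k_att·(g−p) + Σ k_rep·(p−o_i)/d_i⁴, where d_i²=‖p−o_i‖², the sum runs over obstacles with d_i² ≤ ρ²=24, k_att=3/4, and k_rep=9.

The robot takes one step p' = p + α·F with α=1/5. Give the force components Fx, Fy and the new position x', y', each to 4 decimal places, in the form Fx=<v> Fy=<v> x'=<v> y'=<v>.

F_att = 3/4·(g−p) = 3/4·(13,-1) = (9.7500,-0.7500)
o1: d²=20 ≤ ρ²=24; F_rep = 9·(2,4)/20² = (0.0450,0.0900)
o2: d²=180 > ρ²=24 → inactive
o3: d²=149 > ρ²=24 → inactive
F = F_att + ΣF_rep = (9.7950,-0.6600)
p' = p + 1/5·F = (-1.0410,5.8680)

Fx=9.7950 Fy=-0.6600 x'=-1.0410 y'=5.8680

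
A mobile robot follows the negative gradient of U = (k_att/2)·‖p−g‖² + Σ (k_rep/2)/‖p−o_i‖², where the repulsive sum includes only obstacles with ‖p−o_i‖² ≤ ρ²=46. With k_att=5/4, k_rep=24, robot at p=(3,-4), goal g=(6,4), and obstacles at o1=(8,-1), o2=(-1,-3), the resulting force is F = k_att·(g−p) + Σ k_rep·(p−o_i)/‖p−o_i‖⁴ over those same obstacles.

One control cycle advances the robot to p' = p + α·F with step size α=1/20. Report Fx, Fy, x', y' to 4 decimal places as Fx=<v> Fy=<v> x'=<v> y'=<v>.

Fx=3.9784 Fy=9.8547 x'=3.1989 y'=-3.5073

F_att = 5/4·(g−p) = 5/4·(3,8) = (3.7500,10.0000)
o1: d²=34 ≤ ρ²=46; F_rep = 24·(-5,-3)/34² = (-0.1038,-0.0623)
o2: d²=17 ≤ ρ²=46; F_rep = 24·(4,-1)/17² = (0.3322,-0.0830)
F = F_att + ΣF_rep = (3.9784,9.8547)
p' = p + 1/20·F = (3.1989,-3.5073)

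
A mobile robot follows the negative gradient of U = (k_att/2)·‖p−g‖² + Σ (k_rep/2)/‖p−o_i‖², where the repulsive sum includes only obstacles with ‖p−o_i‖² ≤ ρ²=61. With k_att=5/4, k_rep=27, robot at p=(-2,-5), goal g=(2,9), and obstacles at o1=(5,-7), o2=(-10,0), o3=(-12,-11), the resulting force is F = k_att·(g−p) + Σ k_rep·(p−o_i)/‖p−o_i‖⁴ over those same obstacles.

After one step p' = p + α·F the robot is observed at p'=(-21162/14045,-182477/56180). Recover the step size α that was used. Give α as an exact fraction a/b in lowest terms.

F_att = 5/4·(g−p) = 5/4·(4,14) = (5.0000,17.5000)
o1: d²=53 ≤ ρ²=61; F_rep = 27·(-7,2)/53² = (-0.0673,0.0192)
o2: d²=89 > ρ²=61 → inactive
o3: d²=136 > ρ²=61 → inactive
F = F_att + ΣF_rep = (4.9327,17.5192)
Δp = p'−p = (0.4933,1.7519); α = Δx/Fx = (6928/14045) / (13856/2809) = 1/10
check: Δy/Fy = (98423/56180) / (98423/5618) = 1/10 ✓

α = 1/10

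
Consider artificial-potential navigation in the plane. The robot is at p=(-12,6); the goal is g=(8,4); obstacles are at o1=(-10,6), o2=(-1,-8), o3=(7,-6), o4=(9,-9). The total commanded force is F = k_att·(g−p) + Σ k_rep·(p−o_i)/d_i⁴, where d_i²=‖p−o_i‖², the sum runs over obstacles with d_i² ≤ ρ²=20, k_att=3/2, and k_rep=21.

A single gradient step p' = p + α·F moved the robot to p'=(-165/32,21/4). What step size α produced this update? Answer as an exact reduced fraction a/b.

α = 1/4

F_att = 3/2·(g−p) = 3/2·(20,-2) = (30.0000,-3.0000)
o1: d²=4 ≤ ρ²=20; F_rep = 21·(-2,0)/4² = (-2.6250,0.0000)
o2: d²=317 > ρ²=20 → inactive
o3: d²=505 > ρ²=20 → inactive
o4: d²=666 > ρ²=20 → inactive
F = F_att + ΣF_rep = (27.3750,-3.0000)
Δp = p'−p = (6.8438,-0.7500); α = Δx/Fx = (219/32) / (219/8) = 1/4
check: Δy/Fy = (-3/4) / (-3) = 1/4 ✓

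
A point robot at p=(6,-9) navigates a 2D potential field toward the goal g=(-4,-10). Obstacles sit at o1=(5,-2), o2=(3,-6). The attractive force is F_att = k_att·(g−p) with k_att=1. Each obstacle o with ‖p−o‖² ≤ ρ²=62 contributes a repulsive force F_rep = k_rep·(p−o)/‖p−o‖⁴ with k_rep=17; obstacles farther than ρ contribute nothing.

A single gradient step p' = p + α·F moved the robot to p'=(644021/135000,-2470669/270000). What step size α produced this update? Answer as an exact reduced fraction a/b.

F_att = 1·(g−p) = 1·(-10,-1) = (-10.0000,-1.0000)
o1: d²=50 ≤ ρ²=62; F_rep = 17·(1,-7)/50² = (0.0068,-0.0476)
o2: d²=18 ≤ ρ²=62; F_rep = 17·(3,-3)/18² = (0.1574,-0.1574)
F = F_att + ΣF_rep = (-9.8358,-1.2050)
Δp = p'−p = (-1.2295,-0.1506); α = Δx/Fx = (-165979/135000) / (-165979/16875) = 1/8
check: Δy/Fy = (-40669/270000) / (-40669/33750) = 1/8 ✓

α = 1/8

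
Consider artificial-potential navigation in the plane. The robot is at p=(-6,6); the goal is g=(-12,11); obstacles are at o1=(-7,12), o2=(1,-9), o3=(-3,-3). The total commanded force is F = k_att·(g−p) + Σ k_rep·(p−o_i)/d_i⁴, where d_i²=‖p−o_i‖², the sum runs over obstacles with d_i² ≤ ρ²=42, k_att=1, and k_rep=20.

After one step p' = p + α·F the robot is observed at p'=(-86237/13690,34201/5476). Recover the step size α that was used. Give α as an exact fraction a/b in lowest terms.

F_att = 1·(g−p) = 1·(-6,5) = (-6.0000,5.0000)
o1: d²=37 ≤ ρ²=42; F_rep = 20·(1,-6)/37² = (0.0146,-0.0877)
o2: d²=274 > ρ²=42 → inactive
o3: d²=90 > ρ²=42 → inactive
F = F_att + ΣF_rep = (-5.9854,4.9123)
Δp = p'−p = (-0.2993,0.2456); α = Δx/Fx = (-4097/13690) / (-8194/1369) = 1/20
check: Δy/Fy = (1345/5476) / (6725/1369) = 1/20 ✓

α = 1/20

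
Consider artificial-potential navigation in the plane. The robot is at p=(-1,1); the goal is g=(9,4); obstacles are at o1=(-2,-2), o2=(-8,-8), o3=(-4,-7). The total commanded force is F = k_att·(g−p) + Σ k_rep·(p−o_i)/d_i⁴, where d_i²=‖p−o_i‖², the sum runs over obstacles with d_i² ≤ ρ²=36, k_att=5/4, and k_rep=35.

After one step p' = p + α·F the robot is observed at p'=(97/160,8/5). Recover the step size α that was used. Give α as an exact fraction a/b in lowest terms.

α = 1/8

F_att = 5/4·(g−p) = 5/4·(10,3) = (12.5000,3.7500)
o1: d²=10 ≤ ρ²=36; F_rep = 35·(1,3)/10² = (0.3500,1.0500)
o2: d²=130 > ρ²=36 → inactive
o3: d²=73 > ρ²=36 → inactive
F = F_att + ΣF_rep = (12.8500,4.8000)
Δp = p'−p = (1.6062,0.6000); α = Δx/Fx = (257/160) / (257/20) = 1/8
check: Δy/Fy = (3/5) / (24/5) = 1/8 ✓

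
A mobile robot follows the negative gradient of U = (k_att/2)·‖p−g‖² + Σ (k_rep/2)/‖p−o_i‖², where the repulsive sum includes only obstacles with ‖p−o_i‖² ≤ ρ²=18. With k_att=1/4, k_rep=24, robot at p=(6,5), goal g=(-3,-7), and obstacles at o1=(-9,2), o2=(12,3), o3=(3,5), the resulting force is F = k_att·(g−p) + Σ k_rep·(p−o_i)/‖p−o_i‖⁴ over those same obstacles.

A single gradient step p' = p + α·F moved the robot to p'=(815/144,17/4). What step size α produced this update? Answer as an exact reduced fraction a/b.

α = 1/4

F_att = 1/4·(g−p) = 1/4·(-9,-12) = (-2.2500,-3.0000)
o1: d²=234 > ρ²=18 → inactive
o2: d²=40 > ρ²=18 → inactive
o3: d²=9 ≤ ρ²=18; F_rep = 24·(3,0)/9² = (0.8889,0.0000)
F = F_att + ΣF_rep = (-1.3611,-3.0000)
Δp = p'−p = (-0.3403,-0.7500); α = Δx/Fx = (-49/144) / (-49/36) = 1/4
check: Δy/Fy = (-3/4) / (-3) = 1/4 ✓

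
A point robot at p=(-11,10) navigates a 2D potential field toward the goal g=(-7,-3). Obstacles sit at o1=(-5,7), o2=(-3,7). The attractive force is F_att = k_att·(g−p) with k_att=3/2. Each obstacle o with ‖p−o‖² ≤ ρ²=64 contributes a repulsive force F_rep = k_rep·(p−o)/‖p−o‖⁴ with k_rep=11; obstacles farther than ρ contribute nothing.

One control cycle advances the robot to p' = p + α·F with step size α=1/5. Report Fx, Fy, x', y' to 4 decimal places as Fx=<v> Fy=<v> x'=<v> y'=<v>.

Fx=5.9674 Fy=-19.4837 x'=-9.8065 y'=6.1033

F_att = 3/2·(g−p) = 3/2·(4,-13) = (6.0000,-19.5000)
o1: d²=45 ≤ ρ²=64; F_rep = 11·(-6,3)/45² = (-0.0326,0.0163)
o2: d²=73 > ρ²=64 → inactive
F = F_att + ΣF_rep = (5.9674,-19.4837)
p' = p + 1/5·F = (-9.8065,6.1033)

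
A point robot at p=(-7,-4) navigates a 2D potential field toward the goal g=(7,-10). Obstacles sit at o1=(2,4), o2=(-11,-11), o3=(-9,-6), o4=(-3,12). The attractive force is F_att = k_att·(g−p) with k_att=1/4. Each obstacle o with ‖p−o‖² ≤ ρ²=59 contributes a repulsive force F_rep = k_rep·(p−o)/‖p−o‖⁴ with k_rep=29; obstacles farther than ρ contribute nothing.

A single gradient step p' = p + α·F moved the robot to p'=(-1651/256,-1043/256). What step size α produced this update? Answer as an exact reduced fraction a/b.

α = 1/8

F_att = 1/4·(g−p) = 1/4·(14,-6) = (3.5000,-1.5000)
o1: d²=145 > ρ²=59 → inactive
o2: d²=65 > ρ²=59 → inactive
o3: d²=8 ≤ ρ²=59; F_rep = 29·(2,2)/8² = (0.9062,0.9062)
o4: d²=272 > ρ²=59 → inactive
F = F_att + ΣF_rep = (4.4062,-0.5938)
Δp = p'−p = (0.5508,-0.0742); α = Δx/Fx = (141/256) / (141/32) = 1/8
check: Δy/Fy = (-19/256) / (-19/32) = 1/8 ✓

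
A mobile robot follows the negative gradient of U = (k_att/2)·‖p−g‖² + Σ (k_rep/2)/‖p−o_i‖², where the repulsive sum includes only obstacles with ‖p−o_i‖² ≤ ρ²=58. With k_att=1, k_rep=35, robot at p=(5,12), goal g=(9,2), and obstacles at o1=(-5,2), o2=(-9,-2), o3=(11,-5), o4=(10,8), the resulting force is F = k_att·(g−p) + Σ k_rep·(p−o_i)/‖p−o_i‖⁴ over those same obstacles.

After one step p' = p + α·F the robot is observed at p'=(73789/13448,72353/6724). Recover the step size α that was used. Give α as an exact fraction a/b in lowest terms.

α = 1/8

F_att = 1·(g−p) = 1·(4,-10) = (4.0000,-10.0000)
o1: d²=200 > ρ²=58 → inactive
o2: d²=392 > ρ²=58 → inactive
o3: d²=325 > ρ²=58 → inactive
o4: d²=41 ≤ ρ²=58; F_rep = 35·(-5,4)/41² = (-0.1041,0.0833)
F = F_att + ΣF_rep = (3.8959,-9.9167)
Δp = p'−p = (0.4870,-1.2396); α = Δx/Fx = (6549/13448) / (6549/1681) = 1/8
check: Δy/Fy = (-8335/6724) / (-16670/1681) = 1/8 ✓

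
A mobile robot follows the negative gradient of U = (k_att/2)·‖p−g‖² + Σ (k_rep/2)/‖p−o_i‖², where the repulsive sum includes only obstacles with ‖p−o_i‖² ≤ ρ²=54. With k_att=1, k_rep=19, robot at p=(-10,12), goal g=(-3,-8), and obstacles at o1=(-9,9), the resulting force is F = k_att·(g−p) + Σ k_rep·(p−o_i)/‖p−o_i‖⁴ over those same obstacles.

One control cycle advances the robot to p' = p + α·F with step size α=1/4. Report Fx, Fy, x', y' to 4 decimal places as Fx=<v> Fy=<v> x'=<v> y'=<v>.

F_att = 1·(g−p) = 1·(7,-20) = (7.0000,-20.0000)
o1: d²=10 ≤ ρ²=54; F_rep = 19·(-1,3)/10² = (-0.1900,0.5700)
F = F_att + ΣF_rep = (6.8100,-19.4300)
p' = p + 1/4·F = (-8.2975,7.1425)

Fx=6.8100 Fy=-19.4300 x'=-8.2975 y'=7.1425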